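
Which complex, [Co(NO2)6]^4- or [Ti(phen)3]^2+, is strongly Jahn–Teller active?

[Co(NO2)6]^4-

[Co(NO2)6]^4-: Each nitro (N-bound nitrite) is −1; balancing the −4 overall charge requires Co(II). Group 9 minus oxidation state 2 gives a d⁷ configuration. Nitro (N-bound nitrite) is a strong-field ligand (high in the spectrochemical series) for a first-row metal, so the complex is low-spin. The t₂g⁶e_g¹ (low-spin) configuration has an unevenly filled e_g set; the Jahn–Teller theorem predicts a tetragonal distortion (typically axial elongation) to lift the degeneracy.
[Ti(phen)3]^2+: 1,10-phenanthroline is neutral; balancing the +2 overall charge requires Ti(II). Titanium is a group-4 element; Ti(II) is therefore d². The d² configuration leaves the e_g set evenly filled (or empty) — no strong Jahn–Teller driving force.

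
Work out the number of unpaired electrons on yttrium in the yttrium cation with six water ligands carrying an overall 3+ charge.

0

Ligand charges: water is neutral. With an overall charge of +3 the yttrium centre must be in the +3 oxidation state.
Yttrium is a group-3 element; Y(III) is therefore d⁰.
In an octahedral field the d⁰ configuration is t₂g⁰e_g⁰, giving 0 unpaired electrons.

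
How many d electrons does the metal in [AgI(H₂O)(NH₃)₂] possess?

Each iodide is −1; water is neutral; ammonia is neutral; balancing the 0 overall charge requires Ag(I).
Silver is a group-11 element; Ag(I) is therefore d¹⁰.

d¹⁰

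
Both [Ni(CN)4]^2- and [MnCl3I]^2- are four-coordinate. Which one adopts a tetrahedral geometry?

[MnCl3I]^2-

For [Ni(CN)4]^2-: Each cyanide is −1; balancing the −2 overall charge requires Ni(II). Ni sits in group 10, so the d-electron count is 10 − 2 = 8. Cyanide is a strong-field ligand (high in the spectrochemical series). A 3d d⁸ ion with strong-field ligands gains enough CFSE to favour square planar over tetrahedral. → square planar.
For [MnCl3I]^2-: Summing ligand charges against the −2 overall charge gives an oxidation state of +2 for manganese. Group 7 minus oxidation state 2 gives a d⁵ configuration. A high-spin d⁵ ion has zero CFSE in either geometry, so four ligands adopt the sterically favoured tetrahedral geometry. → tetrahedral.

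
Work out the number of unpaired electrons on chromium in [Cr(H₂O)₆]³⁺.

Ligand charges: water is neutral. With an overall charge of +3 the chromium centre must be in the +3 oxidation state.
Group 6 minus oxidation state 3 gives a d³ configuration.
In an octahedral field the d³ configuration is t₂g³e_g⁰ (only one arrangement possible), giving 3 unpaired electrons.

3 unpaired electrons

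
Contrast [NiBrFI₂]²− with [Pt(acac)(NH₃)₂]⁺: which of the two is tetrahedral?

[NiBrFI₂]²−

For [NiBrFI₂]²−: Summing ligand charges against the −2 overall charge gives an oxidation state of +2 for nickel. Group 10 minus oxidation state 2 gives a d⁸ configuration. Bromide, fluoride, and iodide are weak-field ligands. With weak-field ligands the CFSE gain from square planar is small, so a 3d d⁸ ion takes the sterically preferred tetrahedral geometry. → tetrahedral.
For [Pt(acac)(NH₃)₂]⁺: Ligand charges: each acetylacetonate is −1; ammonia is neutral. With an overall charge of +1 the platinum centre must be in the +2 oxidation state. Platinum is a group-10 element; Pt(II) is therefore d⁸. A 5d d⁸ ion has a large crystal-field splitting; square planar leaves the high-energy d_{x²−y²} orbital empty and maximises CFSE. → square planar.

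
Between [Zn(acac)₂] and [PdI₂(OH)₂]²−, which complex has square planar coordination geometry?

For [Zn(acac)₂]: Each acetylacetonate is −1; balancing the 0 overall charge requires Zn(II). Zn sits in group 12, so the d-electron count is 12 − 2 = 10. A d¹⁰ ion has no crystal-field stabilisation preference between square planar and tetrahedral, so four ligands adopt the sterically favoured tetrahedral geometry. → tetrahedral.
For [PdI₂(OH)₂]²−: Summing ligand charges against the −2 overall charge gives an oxidation state of +2 for palladium. Group 10 minus oxidation state 2 gives a d⁸ configuration. A 4d d⁸ ion has a large crystal-field splitting; square planar leaves the high-energy d_{x²−y²} orbital empty and maximises CFSE. → square planar.

[PdI₂(OH)₂]²−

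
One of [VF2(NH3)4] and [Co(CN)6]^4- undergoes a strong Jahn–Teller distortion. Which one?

[VF2(NH3)4]: Summing ligand charges against the 0 overall charge gives an oxidation state of +2 for vanadium. V sits in group 5, so the d-electron count is 5 − 2 = 3. The d³ configuration leaves the e_g set evenly filled (or empty) — no strong Jahn–Teller driving force.
[Co(CN)6]^4-: Ligand charges: each cyanide is −1. With an overall charge of −4 the cobalt centre must be in the +2 oxidation state. Group 9 minus oxidation state 2 gives a d⁷ configuration. Cyanide is a strong-field ligand (high in the spectrochemical series) for a first-row metal, so the complex is low-spin. The t₂g⁶e_g¹ (low-spin) configuration has an unevenly filled e_g set; the Jahn–Teller theorem predicts a tetragonal distortion (typically axial elongation) to lift the degeneracy.

[Co(CN)6]^4-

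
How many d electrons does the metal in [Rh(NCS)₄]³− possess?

d8

Ligand charges: each isothiocyanate is −1. With an overall charge of −3 the rhodium centre must be in the +1 oxidation state.
Rhodium is a group-9 element; Rh(I) is therefore d⁸.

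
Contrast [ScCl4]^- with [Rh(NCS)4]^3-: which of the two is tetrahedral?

[ScCl4]^-

For [ScCl4]^-: Each chloride is −1; balancing the −1 overall charge requires Sc(III). Sc sits in group 3, so the d-electron count is 3 − 3 = 0. A d⁰ ion has no crystal-field stabilisation preference between square planar and tetrahedral, so four ligands adopt the sterically favoured tetrahedral geometry. → tetrahedral.
For [Rh(NCS)4]^3-: Summing ligand charges against the −3 overall charge gives an oxidation state of +1 for rhodium. Rh sits in group 9, so the d-electron count is 9 − 1 = 8. A 4d d⁸ ion has a large crystal-field splitting; square planar leaves the high-energy d_{x²−y²} orbital empty and maximises CFSE. → square planar.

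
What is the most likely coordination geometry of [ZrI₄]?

Summing ligand charges against the 0 overall charge gives an oxidation state of +4 for zirconium.
Zirconium is a group-4 element; Zr(IV) is therefore d⁰.
Coordination number: 4.
A d⁰ ion has no crystal-field stabilisation preference between square planar and tetrahedral, so four ligands adopt the sterically favoured tetrahedral geometry.

tetrahedral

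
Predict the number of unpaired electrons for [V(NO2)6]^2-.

1

Ligand charges: each nitro (N-bound nitrite) is −1. With an overall charge of −2 the vanadium centre must be in the +4 oxidation state.
Vanadium is a group-5 element; V(IV) is therefore d¹.
In an octahedral field the d¹ configuration is t₂g¹e_g⁰ (only one arrangement possible), giving 1 unpaired electron.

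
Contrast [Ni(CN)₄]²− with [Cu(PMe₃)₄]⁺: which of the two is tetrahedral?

For [Ni(CN)₄]²−: Each cyanide is −1; balancing the −2 overall charge requires Ni(II). Group 10 minus oxidation state 2 gives a d⁸ configuration. Cyanide is a strong-field ligand (high in the spectrochemical series). A 3d d⁸ ion with strong-field ligands gains enough CFSE to favour square planar over tetrahedral. → square planar.
For [Cu(PMe₃)₄]⁺: Ligand charges: trimethylphosphine is neutral. With an overall charge of +1 the copper centre must be in the +1 oxidation state. Group 11 minus oxidation state 1 gives a d¹⁰ configuration. A d¹⁰ ion has no crystal-field stabilisation preference between square planar and tetrahedral, so four ligands adopt the sterically favoured tetrahedral geometry. → tetrahedral.

[Cu(PMe₃)₄]⁺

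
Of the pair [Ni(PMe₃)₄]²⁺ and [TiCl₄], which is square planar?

[Ni(PMe₃)₄]²⁺

For [Ni(PMe₃)₄]²⁺: Trimethylphosphine is neutral; balancing the +2 overall charge requires Ni(II). Group 10 minus oxidation state 2 gives a d⁸ configuration. Trimethylphosphine is a strong-field ligand (high in the spectrochemical series). A 3d d⁸ ion with strong-field ligands gains enough CFSE to favour square planar over tetrahedral. → square planar.
For [TiCl₄]: Each chloride is −1; balancing the 0 overall charge requires Ti(IV). Group 4 minus oxidation state 4 gives a d⁰ configuration. A d⁰ ion has no crystal-field stabilisation preference between square planar and tetrahedral, so four ligands adopt the sterically favoured tetrahedral geometry. → tetrahedral.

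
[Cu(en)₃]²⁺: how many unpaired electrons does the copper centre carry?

1

Ligand charges: ethylenediamine is neutral. With an overall charge of +2 the copper centre must be in the +2 oxidation state.
Cu sits in group 11, so the d-electron count is 11 − 2 = 9.
Counting donor atoms: 3×ethylenediamine (bidentate) → 6 donors. Coordination number = 6.
In an octahedral field the d⁹ configuration is t₂g⁶e_g³ (only one arrangement possible), giving 1 unpaired electron.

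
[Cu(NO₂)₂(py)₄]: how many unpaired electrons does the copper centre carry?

Summing ligand charges against the 0 overall charge gives an oxidation state of +2 for copper.
Copper is a group-11 element; Cu(II) is therefore d⁹.
In an octahedral field the d⁹ configuration is t₂g⁶e_g³ (only one arrangement possible), giving 1 unpaired electron.

1 unpaired electron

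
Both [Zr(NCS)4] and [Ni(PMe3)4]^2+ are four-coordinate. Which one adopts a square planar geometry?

[Ni(PMe3)4]^2+

For [Zr(NCS)4]: Each isothiocyanate is −1; balancing the 0 overall charge requires Zr(IV). Zirconium is a group-4 element; Zr(IV) is therefore d⁰. A d⁰ ion has no crystal-field stabilisation preference between square planar and tetrahedral, so four ligands adopt the sterically favoured tetrahedral geometry. → tetrahedral.
For [Ni(PMe3)4]^2+: Ligand charges: trimethylphosphine is neutral. With an overall charge of +2 the nickel centre must be in the +2 oxidation state. Ni sits in group 10, so the d-electron count is 10 − 2 = 8. Trimethylphosphine is a strong-field ligand (high in the spectrochemical series). A 3d d⁸ ion with strong-field ligands gains enough CFSE to favour square planar over tetrahedral. → square planar.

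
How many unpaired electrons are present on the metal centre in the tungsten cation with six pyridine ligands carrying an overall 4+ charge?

2

Ligand charges: pyridine is neutral. With an overall charge of +4 the tungsten centre must be in the +4 oxidation state.
Group 6 minus oxidation state 4 gives a d² configuration.
In an octahedral field the d² configuration is t₂g²e_g⁰ (only one arrangement possible), giving 2 unpaired electrons.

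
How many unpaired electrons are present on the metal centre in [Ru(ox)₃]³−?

Ligand charges: each oxalate is −2. With an overall charge of −3 the ruthenium centre must be in the +3 oxidation state.
Group 8 minus oxidation state 3 gives a d⁵ configuration.
Counting donor atoms: 3×oxalate (bidentate) → 6 donors. Coordination number = 6.
The spin state decides the count: a 4d ion has a large Δₒ and is invariably low-spin.
An octahedral low-spin d⁵ ion is t₂g⁵e_g⁰, giving 1 unpaired electron.

1 unpaired electron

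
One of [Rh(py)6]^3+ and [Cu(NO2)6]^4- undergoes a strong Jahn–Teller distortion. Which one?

[Cu(NO2)6]^4-

[Rh(py)6]^3+: Pyridine is neutral; balancing the +3 overall charge requires Rh(III). Rh sits in group 9, so the d-electron count is 9 − 3 = 6. A 4d ion has a large Δₒ and is invariably low-spin. The d⁶ configuration leaves the e_g set evenly filled (or empty) — no strong Jahn–Teller driving force.
[Cu(NO2)6]^4-: Each nitro (N-bound nitrite) is −1; balancing the −4 overall charge requires Cu(II). Cu sits in group 11, so the d-electron count is 11 − 2 = 9. The t₂g⁶e_g³ configuration has an unevenly filled e_g set; the Jahn–Teller theorem predicts a tetragonal distortion (typically axial elongation) to lift the degeneracy.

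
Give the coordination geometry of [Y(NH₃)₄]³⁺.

tetrahedral

Ammonia is neutral; balancing the +3 overall charge requires Y(III).
Group 3 minus oxidation state 3 gives a d⁰ configuration.
With 4 monodentate ligands the coordination number is 4.
A d⁰ ion has no crystal-field stabilisation preference between square planar and tetrahedral, so four ligands adopt the sterically favoured tetrahedral geometry.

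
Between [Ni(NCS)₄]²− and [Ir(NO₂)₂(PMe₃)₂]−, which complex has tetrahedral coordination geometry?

For [Ni(NCS)₄]²−: Each isothiocyanate is −1; balancing the −2 overall charge requires Ni(II). Group 10 minus oxidation state 2 gives a d⁸ configuration. Isothiocyanate is a weak-field ligand. With weak-field ligands the CFSE gain from square planar is small, so a 3d d⁸ ion takes the sterically preferred tetrahedral geometry. → tetrahedral.
For [Ir(NO₂)₂(PMe₃)₂]−: Ligand charges: each nitro (N-bound nitrite) is −1; trimethylphosphine is neutral. With an overall charge of −1 the iridium centre must be in the +1 oxidation state. Iridium is a group-9 element; Ir(I) is therefore d⁸. A 5d d⁸ ion has a large crystal-field splitting; square planar leaves the high-energy d_{x²−y²} orbital empty and maximises CFSE. → square planar.

[Ni(NCS)₄]²−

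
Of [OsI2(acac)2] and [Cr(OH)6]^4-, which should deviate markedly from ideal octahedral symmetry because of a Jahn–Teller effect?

[OsI2(acac)2]: Each iodide is −1; each acetylacetonate is −1; balancing the 0 overall charge requires Os(IV). Os sits in group 8, so the d-electron count is 8 − 4 = 4. A 5d ion has a large Δₒ and is invariably low-spin. The d⁴ configuration leaves the e_g set evenly filled (or empty) — no strong Jahn–Teller driving force.
[Cr(OH)6]^4-: Each hydroxide is −1; balancing the −4 overall charge requires Cr(II). Cr sits in group 6, so the d-electron count is 6 − 2 = 4. Hydroxide is a weak-field ligand for a first-row metal, so the complex is high-spin. The t₂g³e_g¹ (high-spin) configuration has an unevenly filled e_g set; the Jahn–Teller theorem predicts a tetragonal distortion (typically axial elongation) to lift the degeneracy.

[Cr(OH)6]^4-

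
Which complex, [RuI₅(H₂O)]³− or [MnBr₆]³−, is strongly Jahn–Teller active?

[MnBr₆]³−

[RuI₅(H₂O)]³−: Summing ligand charges against the −3 overall charge gives an oxidation state of +2 for ruthenium. Ruthenium is a group-8 element; Ru(II) is therefore d⁶. A 4d ion has a large Δₒ and is invariably low-spin. The d⁶ configuration leaves the e_g set evenly filled (or empty) — no strong Jahn–Teller driving force.
[MnBr₆]³−: Ligand charges: each bromide is −1. With an overall charge of −3 the manganese centre must be in the +3 oxidation state. Manganese is a group-7 element; Mn(III) is therefore d⁴. Bromide is a weak-field ligand for a first-row metal, so the complex is high-spin. The t₂g³e_g¹ (high-spin) configuration has an unevenly filled e_g set; the Jahn–Teller theorem predicts a tetragonal distortion (typically axial elongation) to lift the degeneracy.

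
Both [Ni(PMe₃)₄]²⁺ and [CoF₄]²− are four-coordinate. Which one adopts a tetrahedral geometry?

For [Ni(PMe₃)₄]²⁺: Ligand charges: trimethylphosphine is neutral. With an overall charge of +2 the nickel centre must be in the +2 oxidation state. Nickel is a group-10 element; Ni(II) is therefore d⁸. Trimethylphosphine is a strong-field ligand (high in the spectrochemical series). A 3d d⁸ ion with strong-field ligands gains enough CFSE to favour square planar over tetrahedral. → square planar.
For [CoF₄]²−: Each fluoride is −1; balancing the −2 overall charge requires Co(II). Co sits in group 9, so the d-electron count is 9 − 2 = 7. For a high-spin 3d d⁷ ion with weak-field ligands the small Δₜ gives little square-planar CFSE advantage, so four ligands adopt the sterically favoured tetrahedral geometry. → tetrahedral.

[CoF₄]²−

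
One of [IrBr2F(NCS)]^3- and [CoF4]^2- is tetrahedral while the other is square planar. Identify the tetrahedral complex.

[CoF4]^2-

For [IrBr2F(NCS)]^3-: Each bromide is −1; each fluoride is −1; each isothiocyanate is −1; balancing the −3 overall charge requires Ir(I). Group 9 minus oxidation state 1 gives a d⁸ configuration. A 5d d⁸ ion has a large crystal-field splitting; square planar leaves the high-energy d_{x²−y²} orbital empty and maximises CFSE. → square planar.
For [CoF4]^2-: Each fluoride is −1; balancing the −2 overall charge requires Co(II). Group 9 minus oxidation state 2 gives a d⁷ configuration. For a high-spin 3d d⁷ ion with weak-field ligands the small Δₜ gives little square-planar CFSE advantage, so four ligands adopt the sterically favoured tetrahedral geometry. → tetrahedral.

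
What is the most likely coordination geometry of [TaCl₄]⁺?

tetrahedral

Each chloride is −1; balancing the +1 overall charge requires Ta(V).
Group 5 minus oxidation state 5 gives a d⁰ configuration.
Coordination number: 4.
A d⁰ ion has no crystal-field stabilisation preference between square planar and tetrahedral, so four ligands adopt the sterically favoured tetrahedral geometry.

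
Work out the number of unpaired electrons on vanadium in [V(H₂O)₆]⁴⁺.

Water is neutral; balancing the +4 overall charge requires V(IV).
V sits in group 5, so the d-electron count is 5 − 4 = 1.
In an octahedral field the d¹ configuration is t₂g¹e_g⁰ (only one arrangement possible), giving 1 unpaired electron.

1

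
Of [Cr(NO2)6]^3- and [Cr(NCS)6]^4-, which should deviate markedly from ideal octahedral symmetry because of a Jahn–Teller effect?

[Cr(NCS)6]^4-

[Cr(NO2)6]^3-: Each nitro (N-bound nitrite) is −1; balancing the −3 overall charge requires Cr(III). Group 6 minus oxidation state 3 gives a d³ configuration. The d³ configuration leaves the e_g set evenly filled (or empty) — no strong Jahn–Teller driving force.
[Cr(NCS)6]^4-: Each isothiocyanate is −1; balancing the −4 overall charge requires Cr(II). Group 6 minus oxidation state 2 gives a d⁴ configuration. Isothiocyanate is a weak-field ligand for a first-row metal, so the complex is high-spin. The t₂g³e_g¹ (high-spin) configuration has an unevenly filled e_g set; the Jahn–Teller theorem predicts a tetragonal distortion (typically axial elongation) to lift the degeneracy.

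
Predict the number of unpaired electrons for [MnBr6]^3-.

Each bromide is −1; balancing the −3 overall charge requires Mn(III).
Mn sits in group 7, so the d-electron count is 7 − 3 = 4.
The spin state decides the count: Bromide is a weak-field ligand for a first-row metal, so the complex is high-spin.
An octahedral high-spin d⁴ ion is t₂g³e_g¹, giving 4 unpaired electrons.

4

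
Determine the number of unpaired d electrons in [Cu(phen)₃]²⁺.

1,10-phenanthroline is neutral; balancing the +2 overall charge requires Cu(II).
Group 11 minus oxidation state 2 gives a d⁹ configuration.
Counting donor atoms: 3×1,10-phenanthroline (bidentate) → 6 donors. Coordination number = 6.
In an octahedral field the d⁹ configuration is t₂g⁶e_g³ (only one arrangement possible), giving 1 unpaired electron.

1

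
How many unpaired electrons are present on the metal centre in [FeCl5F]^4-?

Ligand charges: each chloride is −1; each fluoride is −1. With an overall charge of −4 the iron centre must be in the +2 oxidation state.
Group 8 minus oxidation state 2 gives a d⁶ configuration.
The spin state decides the count: Chloride and fluoride are weak-field ligands for a first-row metal, so the complex is high-spin.
An octahedral high-spin d⁶ ion is t₂g⁴e_g², giving 4 unpaired electrons.

4 unpaired electrons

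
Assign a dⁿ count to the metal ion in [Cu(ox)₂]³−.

d¹⁰

Each oxalate is −2; balancing the −3 overall charge requires Cu(I).
Copper is a group-11 element; Cu(I) is therefore d¹⁰.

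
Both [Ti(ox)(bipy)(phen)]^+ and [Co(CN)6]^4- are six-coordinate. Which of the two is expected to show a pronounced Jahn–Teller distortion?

[Ti(ox)(bipy)(phen)]^+: Summing ligand charges against the +1 overall charge gives an oxidation state of +3 for titanium. Ti sits in group 4, so the d-electron count is 4 − 3 = 1. The d¹ configuration leaves the e_g set evenly filled (or empty) — no strong Jahn–Teller driving force.
[Co(CN)6]^4-: Each cyanide is −1; balancing the −4 overall charge requires Co(II). Cobalt is a group-9 element; Co(II) is therefore d⁷. Cyanide is a strong-field ligand (high in the spectrochemical series) for a first-row metal, so the complex is low-spin. The t₂g⁶e_g¹ (low-spin) configuration has an unevenly filled e_g set; the Jahn–Teller theorem predicts a tetragonal distortion (typically axial elongation) to lift the degeneracy.

[Co(CN)6]^4-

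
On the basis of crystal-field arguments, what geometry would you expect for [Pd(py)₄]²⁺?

Pyridine is neutral; balancing the +2 overall charge requires Pd(II).
Pd sits in group 10, so the d-electron count is 10 − 2 = 8.
With 4 monodentate ligands the coordination number is 4.
A 4d d⁸ ion has a large crystal-field splitting; square planar leaves the high-energy d_{x²−y²} orbital empty and maximises CFSE.

square planar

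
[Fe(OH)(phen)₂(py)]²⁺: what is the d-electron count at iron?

Ligand charges: each hydroxide is −1; 1,10-phenanthroline is neutral; pyridine is neutral. With an overall charge of +2 the iron centre must be in the +3 oxidation state.
Fe sits in group 8, so the d-electron count is 8 − 3 = 5.

d5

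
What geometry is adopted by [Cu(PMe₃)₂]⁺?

Ligand charges: trimethylphosphine is neutral. With an overall charge of +1 the copper centre must be in the +1 oxidation state.
Copper is a group-11 element; Cu(I) is therefore d¹⁰.
With 2 monodentate ligands the coordination number is 2.
A d¹⁰ ion with only two ligands adopts a linear arrangement (sp hybridisation; no CFSE preference).

linear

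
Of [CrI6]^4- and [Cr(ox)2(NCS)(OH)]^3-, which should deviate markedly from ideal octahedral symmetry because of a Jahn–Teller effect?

[CrI6]^4-

[CrI6]^4-: Ligand charges: each iodide is −1. With an overall charge of −4 the chromium centre must be in the +2 oxidation state. Cr sits in group 6, so the d-electron count is 6 − 2 = 4. Iodide is a weak-field ligand for a first-row metal, so the complex is high-spin. The t₂g³e_g¹ (high-spin) configuration has an unevenly filled e_g set; the Jahn–Teller theorem predicts a tetragonal distortion (typically axial elongation) to lift the degeneracy.
[Cr(ox)2(NCS)(OH)]^3-: Each oxalate is −2; each isothiocyanate is −1; each hydroxide is −1; balancing the −3 overall charge requires Cr(III). Cr sits in group 6, so the d-electron count is 6 − 3 = 3. The d³ configuration leaves the e_g set evenly filled (or empty) — no strong Jahn–Teller driving force.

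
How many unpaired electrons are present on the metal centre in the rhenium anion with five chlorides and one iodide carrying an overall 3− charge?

Summing ligand charges against the −3 overall charge gives an oxidation state of +3 for rhenium.
Re sits in group 7, so the d-electron count is 7 − 3 = 4.
The spin state decides the count: a 5d ion has a large Δₒ and is invariably low-spin.
An octahedral low-spin d⁴ ion is t₂g⁴e_g⁰, giving 2 unpaired electrons.

2 unpaired electrons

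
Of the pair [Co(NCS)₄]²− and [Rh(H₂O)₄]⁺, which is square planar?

For [Co(NCS)₄]²−: Summing ligand charges against the −2 overall charge gives an oxidation state of +2 for cobalt. Cobalt is a group-9 element; Co(II) is therefore d⁷. For a high-spin 3d d⁷ ion with weak-field ligands the small Δₜ gives little square-planar CFSE advantage, so four ligands adopt the sterically favoured tetrahedral geometry. → tetrahedral.
For [Rh(H₂O)₄]⁺: Summing ligand charges against the +1 overall charge gives an oxidation state of +1 for rhodium. Group 9 minus oxidation state 1 gives a d⁸ configuration. A 4d d⁸ ion has a large crystal-field splitting; square planar leaves the high-energy d_{x²−y²} orbital empty and maximises CFSE. → square planar.

[Rh(H₂O)₄]⁺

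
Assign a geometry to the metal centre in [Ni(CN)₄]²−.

Summing ligand charges against the −2 overall charge gives an oxidation state of +2 for nickel.
Group 10 minus oxidation state 2 gives a d⁸ configuration.
Coordination number: 4.
Cyanide is a strong-field ligand (high in the spectrochemical series).
A 3d d⁸ ion with strong-field ligands gains enough CFSE to favour square planar over tetrahedral.

square planar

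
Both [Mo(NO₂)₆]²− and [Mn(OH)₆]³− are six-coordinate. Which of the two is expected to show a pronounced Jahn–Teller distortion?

[Mn(OH)₆]³−

[Mo(NO₂)₆]²−: Ligand charges: each nitro (N-bound nitrite) is −1. With an overall charge of −2 the molybdenum centre must be in the +4 oxidation state. Molybdenum is a group-6 element; Mo(IV) is therefore d². The d² configuration leaves the e_g set evenly filled (or empty) — no strong Jahn–Teller driving force.
[Mn(OH)₆]³−: Ligand charges: each hydroxide is −1. With an overall charge of −3 the manganese centre must be in the +3 oxidation state. Mn sits in group 7, so the d-electron count is 7 − 3 = 4. Hydroxide is a weak-field ligand for a first-row metal, so the complex is high-spin. The t₂g³e_g¹ (high-spin) configuration has an unevenly filled e_g set; the Jahn–Teller theorem predicts a tetragonal distortion (typically axial elongation) to lift the degeneracy.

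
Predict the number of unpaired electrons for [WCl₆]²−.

Summing ligand charges against the −2 overall charge gives an oxidation state of +4 for tungsten.
Tungsten is a group-6 element; W(IV) is therefore d².
In an octahedral field the d² configuration is t₂g²e_g⁰ (only one arrangement possible), giving 2 unpaired electrons.

2 unpaired electrons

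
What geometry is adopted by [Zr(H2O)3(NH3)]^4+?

Water is neutral; ammonia is neutral; balancing the +4 overall charge requires Zr(IV).
Group 4 minus oxidation state 4 gives a d⁰ configuration.
Coordination number: 4.
A d⁰ ion has no crystal-field stabilisation preference between square planar and tetrahedral, so four ligands adopt the sterically favoured tetrahedral geometry.

tetrahedral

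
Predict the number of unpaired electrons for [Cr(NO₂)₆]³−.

Summing ligand charges against the −3 overall charge gives an oxidation state of +3 for chromium.
Chromium is a group-6 element; Cr(III) is therefore d³.
In an octahedral field the d³ configuration is t₂g³e_g⁰ (only one arrangement possible), giving 3 unpaired electrons.

3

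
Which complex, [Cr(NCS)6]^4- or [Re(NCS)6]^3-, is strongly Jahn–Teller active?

[Cr(NCS)6]^4-

[Cr(NCS)6]^4-: Each isothiocyanate is −1; balancing the −4 overall charge requires Cr(II). Chromium is a group-6 element; Cr(II) is therefore d⁴. Isothiocyanate is a weak-field ligand for a first-row metal, so the complex is high-spin. The t₂g³e_g¹ (high-spin) configuration has an unevenly filled e_g set; the Jahn–Teller theorem predicts a tetragonal distortion (typically axial elongation) to lift the degeneracy.
[Re(NCS)6]^3-: Ligand charges: each isothiocyanate is −1. With an overall charge of −3 the rhenium centre must be in the +3 oxidation state. Re sits in group 7, so the d-electron count is 7 − 3 = 4. A 5d ion has a large Δₒ and is invariably low-spin. The d⁴ configuration leaves the e_g set evenly filled (or empty) — no strong Jahn–Teller driving force.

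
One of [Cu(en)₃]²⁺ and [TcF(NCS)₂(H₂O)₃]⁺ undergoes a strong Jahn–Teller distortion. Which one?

[Cu(en)₃]²⁺

[Cu(en)₃]²⁺: Ligand charges: ethylenediamine is neutral. With an overall charge of +2 the copper centre must be in the +2 oxidation state. Copper is a group-11 element; Cu(II) is therefore d⁹. The t₂g⁶e_g³ configuration has an unevenly filled e_g set; the Jahn–Teller theorem predicts a tetragonal distortion (typically axial elongation) to lift the degeneracy.
[TcF(NCS)₂(H₂O)₃]⁺: Each fluoride is −1; each isothiocyanate is −1; water is neutral; balancing the +1 overall charge requires Tc(IV). Group 7 minus oxidation state 4 gives a d³ configuration. The d³ configuration leaves the e_g set evenly filled (or empty) — no strong Jahn–Teller driving force.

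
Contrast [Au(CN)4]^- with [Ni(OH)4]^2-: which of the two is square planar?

For [Au(CN)4]^-: Ligand charges: each cyanide is −1. With an overall charge of −1 the gold centre must be in the +3 oxidation state. Au sits in group 11, so the d-electron count is 11 − 3 = 8. A 5d d⁸ ion has a large crystal-field splitting; square planar leaves the high-energy d_{x²−y²} orbital empty and maximises CFSE. → square planar.
For [Ni(OH)4]^2-: Summing ligand charges against the −2 overall charge gives an oxidation state of +2 for nickel. Nickel is a group-10 element; Ni(II) is therefore d⁸. Hydroxide is a weak-field ligand. With weak-field ligands the CFSE gain from square planar is small, so a 3d d⁸ ion takes the sterically preferred tetrahedral geometry. → tetrahedral.

[Au(CN)4]^-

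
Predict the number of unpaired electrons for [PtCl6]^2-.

0

Summing ligand charges against the −2 overall charge gives an oxidation state of +4 for platinum.
Group 10 minus oxidation state 4 gives a d⁶ configuration.
The spin state decides the count: a 5d ion has a large Δₒ and is invariably low-spin.
An octahedral low-spin d⁶ ion is t₂g⁶e_g⁰, giving 0 unpaired electrons.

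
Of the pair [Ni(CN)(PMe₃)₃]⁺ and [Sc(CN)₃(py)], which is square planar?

[Ni(CN)(PMe₃)₃]⁺

For [Ni(CN)(PMe₃)₃]⁺: Summing ligand charges against the +1 overall charge gives an oxidation state of +2 for nickel. Ni sits in group 10, so the d-electron count is 10 − 2 = 8. Cyanide and trimethylphosphine are strong-field ligands (high in the spectrochemical series). A 3d d⁸ ion with strong-field ligands gains enough CFSE to favour square planar over tetrahedral. → square planar.
For [Sc(CN)₃(py)]: Ligand charges: each cyanide is −1; pyridine is neutral. With an overall charge of 0 the scandium centre must be in the +3 oxidation state. Scandium is a group-3 element; Sc(III) is therefore d⁰. A d⁰ ion has no crystal-field stabilisation preference between square planar and tetrahedral, so four ligands adopt the sterically favoured tetrahedral geometry. → tetrahedral.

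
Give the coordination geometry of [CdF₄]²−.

Summing ligand charges against the −2 overall charge gives an oxidation state of +2 for cadmium.
Cd sits in group 12, so the d-electron count is 12 − 2 = 10.
Coordination number: 4.
A d¹⁰ ion has no crystal-field stabilisation preference between square planar and tetrahedral, so four ligands adopt the sterically favoured tetrahedral geometry.

tetrahedral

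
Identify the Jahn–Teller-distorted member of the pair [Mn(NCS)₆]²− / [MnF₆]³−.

[Mn(NCS)₆]²−: Ligand charges: each isothiocyanate is −1. With an overall charge of −2 the manganese centre must be in the +4 oxidation state. Manganese is a group-7 element; Mn(IV) is therefore d³. The d³ configuration leaves the e_g set evenly filled (or empty) — no strong Jahn–Teller driving force.
[MnF₆]³−: Summing ligand charges against the −3 overall charge gives an oxidation state of +3 for manganese. Manganese is a group-7 element; Mn(III) is therefore d⁴. Fluoride is a weak-field ligand for a first-row metal, so the complex is high-spin. The t₂g³e_g¹ (high-spin) configuration has an unevenly filled e_g set; the Jahn–Teller theorem predicts a tetragonal distortion (typically axial elongation) to lift the degeneracy.

[MnF₆]³−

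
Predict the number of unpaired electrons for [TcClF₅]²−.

Ligand charges: each chloride is −1; each fluoride is −1. With an overall charge of −2 the technetium centre must be in the +4 oxidation state.
Group 7 minus oxidation state 4 gives a d³ configuration.
In an octahedral field the d³ configuration is t₂g³e_g⁰ (only one arrangement possible), giving 3 unpaired electrons.

3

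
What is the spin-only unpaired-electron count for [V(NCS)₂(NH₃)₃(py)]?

Each isothiocyanate is −1; ammonia is neutral; pyridine is neutral; balancing the 0 overall charge requires V(II).
Vanadium is a group-5 element; V(II) is therefore d³.
In an octahedral field the d³ configuration is t₂g³e_g⁰ (only one arrangement possible), giving 3 unpaired electrons.

3 unpaired electrons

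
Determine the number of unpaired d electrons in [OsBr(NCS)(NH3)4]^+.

1 unpaired electron

Summing ligand charges against the +1 overall charge gives an oxidation state of +3 for osmium.
Os sits in group 8, so the d-electron count is 8 − 3 = 5.
The spin state decides the count: a 5d ion has a large Δₒ and is invariably low-spin.
An octahedral low-spin d⁵ ion is t₂g⁵e_g⁰, giving 1 unpaired electron.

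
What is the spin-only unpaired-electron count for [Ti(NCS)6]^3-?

Summing ligand charges against the −3 overall charge gives an oxidation state of +3 for titanium.
Ti sits in group 4, so the d-electron count is 4 − 3 = 1.
In an octahedral field the d¹ configuration is t₂g¹e_g⁰ (only one arrangement possible), giving 1 unpaired electron.

1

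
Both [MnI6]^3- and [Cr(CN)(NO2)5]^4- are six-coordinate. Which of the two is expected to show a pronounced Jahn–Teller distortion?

[MnI6]^3-

[MnI6]^3-: Ligand charges: each iodide is −1. With an overall charge of −3 the manganese centre must be in the +3 oxidation state. Manganese is a group-7 element; Mn(III) is therefore d⁴. Iodide is a weak-field ligand for a first-row metal, so the complex is high-spin. The t₂g³e_g¹ (high-spin) configuration has an unevenly filled e_g set; the Jahn–Teller theorem predicts a tetragonal distortion (typically axial elongation) to lift the degeneracy.
[Cr(CN)(NO2)5]^4-: Ligand charges: each cyanide is −1; each nitro (N-bound nitrite) is −1. With an overall charge of −4 the chromium centre must be in the +2 oxidation state. Group 6 minus oxidation state 2 gives a d⁴ configuration. Cyanide and nitro (N-bound nitrite) are strong-field ligands (high in the spectrochemical series) for a first-row metal, so the complex is low-spin. The d⁴ configuration leaves the e_g set evenly filled (or empty) — no strong Jahn–Teller driving force.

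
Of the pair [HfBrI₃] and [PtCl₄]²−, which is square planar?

For [HfBrI₃]: Ligand charges: each bromide is −1; each iodide is −1. With an overall charge of 0 the hafnium centre must be in the +4 oxidation state. Group 4 minus oxidation state 4 gives a d⁰ configuration. A d⁰ ion has no crystal-field stabilisation preference between square planar and tetrahedral, so four ligands adopt the sterically favoured tetrahedral geometry. → tetrahedral.
For [PtCl₄]²−: Summing ligand charges against the −2 overall charge gives an oxidation state of +2 for platinum. Pt sits in group 10, so the d-electron count is 10 − 2 = 8. A 5d d⁸ ion has a large crystal-field splitting; square planar leaves the high-energy d_{x²−y²} orbital empty and maximises CFSE. → square planar.

[PtCl₄]²−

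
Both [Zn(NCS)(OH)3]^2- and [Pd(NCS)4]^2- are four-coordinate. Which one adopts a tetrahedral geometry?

[Zn(NCS)(OH)3]^2-

For [Zn(NCS)(OH)3]^2-: Summing ligand charges against the −2 overall charge gives an oxidation state of +2 for zinc. Zn sits in group 12, so the d-electron count is 12 − 2 = 10. A d¹⁰ ion has no crystal-field stabilisation preference between square planar and tetrahedral, so four ligands adopt the sterically favoured tetrahedral geometry. → tetrahedral.
For [Pd(NCS)4]^2-: Each isothiocyanate is −1; balancing the −2 overall charge requires Pd(II). Group 10 minus oxidation state 2 gives a d⁸ configuration. A 4d d⁸ ion has a large crystal-field splitting; square planar leaves the high-energy d_{x²−y²} orbital empty and maximises CFSE. → square planar.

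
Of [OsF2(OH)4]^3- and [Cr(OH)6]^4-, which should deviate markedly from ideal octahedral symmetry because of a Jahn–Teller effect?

[Cr(OH)6]^4-

[OsF2(OH)4]^3-: Summing ligand charges against the −3 overall charge gives an oxidation state of +3 for osmium. Osmium is a group-8 element; Os(III) is therefore d⁵. A 5d ion has a large Δₒ and is invariably low-spin. The d⁵ configuration leaves the e_g set evenly filled (or empty) — no strong Jahn–Teller driving force.
[Cr(OH)6]^4-: Each hydroxide is −1; balancing the −4 overall charge requires Cr(II). Cr sits in group 6, so the d-electron count is 6 − 2 = 4. Hydroxide is a weak-field ligand for a first-row metal, so the complex is high-spin. The t₂g³e_g¹ (high-spin) configuration has an unevenly filled e_g set; the Jahn–Teller theorem predicts a tetragonal distortion (typically axial elongation) to lift the degeneracy.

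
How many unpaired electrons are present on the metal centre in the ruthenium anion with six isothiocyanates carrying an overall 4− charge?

0

Summing ligand charges against the −4 overall charge gives an oxidation state of +2 for ruthenium.
Group 8 minus oxidation state 2 gives a d⁶ configuration.
The spin state decides the count: a 4d ion has a large Δₒ and is invariably low-spin.
An octahedral low-spin d⁶ ion is t₂g⁶e_g⁰, giving 0 unpaired electrons.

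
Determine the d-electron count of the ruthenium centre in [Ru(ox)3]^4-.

d⁶

Ligand charges: each oxalate is −2. With an overall charge of −4 the ruthenium centre must be in the +2 oxidation state.
Ruthenium is a group-8 element; Ru(II) is therefore d⁶.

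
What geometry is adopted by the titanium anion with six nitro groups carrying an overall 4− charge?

Ligand charges: each nitro (N-bound nitrite) is −1. With an overall charge of −4 the titanium centre must be in the +2 oxidation state.
Group 4 minus oxidation state 2 gives a d² configuration.
With 6 monodentate ligands the coordination number is 6.
Six donors around a single metal centre give an octahedral coordination sphere.

octahedral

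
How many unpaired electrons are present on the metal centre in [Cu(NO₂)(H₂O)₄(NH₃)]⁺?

1

Summing ligand charges against the +1 overall charge gives an oxidation state of +2 for copper.
Copper is a group-11 element; Cu(II) is therefore d⁹.
In an octahedral field the d⁹ configuration is t₂g⁶e_g³ (only one arrangement possible), giving 1 unpaired electron.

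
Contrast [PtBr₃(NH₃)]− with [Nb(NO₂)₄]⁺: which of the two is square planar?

For [PtBr₃(NH₃)]−: Ligand charges: each bromide is −1; ammonia is neutral. With an overall charge of −1 the platinum centre must be in the +2 oxidation state. Platinum is a group-10 element; Pt(II) is therefore d⁸. A 5d d⁸ ion has a large crystal-field splitting; square planar leaves the high-energy d_{x²−y²} orbital empty and maximises CFSE. → square planar.
For [Nb(NO₂)₄]⁺: Each nitro (N-bound nitrite) is −1; balancing the +1 overall charge requires Nb(V). Group 5 minus oxidation state 5 gives a d⁰ configuration. A d⁰ ion has no crystal-field stabilisation preference between square planar and tetrahedral, so four ligands adopt the sterically favoured tetrahedral geometry. → tetrahedral.

[PtBr₃(NH₃)]−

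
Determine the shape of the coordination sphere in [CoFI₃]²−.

Each fluoride is −1; each iodide is −1; balancing the −2 overall charge requires Co(II).
Group 9 minus oxidation state 2 gives a d⁷ configuration.
Coordination number: 4.
Fluoride and iodide are weak-field ligands.
For a high-spin 3d d⁷ ion with weak-field ligands the small Δₜ gives little square-planar CFSE advantage, so four ligands adopt the sterically favoured tetrahedral geometry.

tetrahedral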